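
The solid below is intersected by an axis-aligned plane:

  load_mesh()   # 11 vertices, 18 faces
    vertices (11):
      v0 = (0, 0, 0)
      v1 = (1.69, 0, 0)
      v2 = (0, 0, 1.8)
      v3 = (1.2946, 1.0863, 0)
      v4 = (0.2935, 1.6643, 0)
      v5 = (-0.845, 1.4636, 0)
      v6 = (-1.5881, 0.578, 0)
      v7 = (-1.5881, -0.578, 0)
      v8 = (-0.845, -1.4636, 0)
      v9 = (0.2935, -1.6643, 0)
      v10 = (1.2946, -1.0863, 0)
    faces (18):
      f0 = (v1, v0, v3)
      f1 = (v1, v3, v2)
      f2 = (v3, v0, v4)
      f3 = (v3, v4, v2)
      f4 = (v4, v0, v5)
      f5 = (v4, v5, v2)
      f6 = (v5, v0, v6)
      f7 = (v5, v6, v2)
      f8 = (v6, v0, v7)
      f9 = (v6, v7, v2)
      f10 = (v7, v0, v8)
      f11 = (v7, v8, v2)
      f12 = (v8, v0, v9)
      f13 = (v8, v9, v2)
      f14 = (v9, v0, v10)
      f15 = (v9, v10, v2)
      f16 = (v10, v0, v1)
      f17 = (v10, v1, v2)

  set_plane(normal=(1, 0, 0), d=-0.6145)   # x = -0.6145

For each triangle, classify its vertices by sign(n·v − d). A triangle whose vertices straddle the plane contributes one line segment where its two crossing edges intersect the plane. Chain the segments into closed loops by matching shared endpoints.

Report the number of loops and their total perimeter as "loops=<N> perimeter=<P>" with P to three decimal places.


Straddling triangles (10 of 18):
  (v4,v0,v5) [++-] → (-0.6145, 1.06436, 0)–(-0.6145, 1.50423, 0)  len=0.4399
  (v4,v5,v2) [+-+] → (-0.6145, 1.50423, 0)–(-0.6145, 1.06436, 0.491006)  len=0.6592
  (v5,v0,v6) [-+-] → (-0.6145, 1.06436, 0)–(-0.6145, 0.223652, 0)  len=0.8407
  (v5,v6,v2) [--+] → (-0.6145, 0.223652, 1.10351)–(-0.6145, 1.06436, 0.491006)  len=1.0402
  (v6,v0,v7) [-+-] → (-0.6145, 0.223652, 0)–(-0.6145, -0.223652, 0)  len=0.4473
  (v6,v7,v2) [--+] → (-0.6145, -0.223652, 1.10351)–(-0.6145, 0.223652, 1.10351)  len=0.4473
  (v7,v0,v8) [-+-] → (-0.6145, -0.223652, 0)–(-0.6145, -1.06436, 0)  len=0.8407
  (v7,v8,v2) [--+] → (-0.6145, -1.06436, 0.491006)–(-0.6145, -0.223652, 1.10351)  len=1.0402
  (v8,v0,v9) [-++] → (-0.6145, -1.06436, 0)–(-0.6145, -1.50423, 0)  len=0.4399
  (v8,v9,v2) [-++] → (-0.6145, -1.50423, 0)–(-0.6145, -1.06436, 0.491006)  len=0.6592

Chained into 1 loop(s):
  loop 1: 10 segments, perimeter = 6.8546
Total perimeter = 6.855

loops=1 perimeter=6.855


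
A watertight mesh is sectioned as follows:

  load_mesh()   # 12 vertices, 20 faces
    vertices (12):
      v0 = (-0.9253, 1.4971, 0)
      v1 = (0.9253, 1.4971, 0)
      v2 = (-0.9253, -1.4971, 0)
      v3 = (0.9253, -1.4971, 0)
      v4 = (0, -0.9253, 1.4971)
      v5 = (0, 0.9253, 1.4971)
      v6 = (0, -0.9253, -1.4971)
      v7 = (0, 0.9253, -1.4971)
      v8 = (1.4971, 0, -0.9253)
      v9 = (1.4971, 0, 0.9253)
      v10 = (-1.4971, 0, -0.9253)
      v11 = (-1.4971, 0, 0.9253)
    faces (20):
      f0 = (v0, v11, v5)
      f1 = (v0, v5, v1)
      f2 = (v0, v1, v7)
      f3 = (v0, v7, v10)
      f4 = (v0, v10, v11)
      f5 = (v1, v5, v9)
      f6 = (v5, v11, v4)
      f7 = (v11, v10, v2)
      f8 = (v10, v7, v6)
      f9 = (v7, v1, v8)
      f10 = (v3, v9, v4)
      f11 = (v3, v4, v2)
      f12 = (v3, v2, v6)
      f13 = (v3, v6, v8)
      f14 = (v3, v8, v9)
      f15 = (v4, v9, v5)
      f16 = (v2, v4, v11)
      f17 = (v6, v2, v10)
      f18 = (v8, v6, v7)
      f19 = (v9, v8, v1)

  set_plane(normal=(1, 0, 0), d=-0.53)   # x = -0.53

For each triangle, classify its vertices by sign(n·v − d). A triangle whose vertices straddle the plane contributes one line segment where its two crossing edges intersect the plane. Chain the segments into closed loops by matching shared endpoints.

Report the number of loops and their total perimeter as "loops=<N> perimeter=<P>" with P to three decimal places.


loops=1 perimeter=8.835

Straddling triangles (10 of 20):
  (v0,v11,v5) [--+] → (-0.53, 0.597727, 1.29467)–(-0.53, 1.25282, 0.63958)  len=0.9264
  (v0,v5,v1) [-++] → (-0.53, 1.25282, 0.63958)–(-0.53, 1.4971, 0)  len=0.6846
  (v0,v1,v7) [-++] → (-0.53, 1.4971, 0)–(-0.53, 1.25282, -0.63958)  len=0.6846
  (v0,v7,v10) [-+-] → (-0.53, 1.25282, -0.63958)–(-0.53, 0.597727, -1.29467)  len=0.9264
  (v5,v11,v4) [+-+] → (-0.53, 0.597727, 1.29467)–(-0.53, -0.597727, 1.29467)  len=1.1955
  (v10,v7,v6) [-++] → (-0.53, 0.597727, -1.29467)–(-0.53, -0.597727, -1.29467)  len=1.1955
  (v3,v4,v2) [++-] → (-0.53, -1.25282, 0.63958)–(-0.53, -1.4971, 0)  len=0.6846
  (v3,v2,v6) [+-+] → (-0.53, -1.4971, 0)–(-0.53, -1.25282, -0.63958)  len=0.6846
  (v2,v4,v11) [-+-] → (-0.53, -1.25282, 0.63958)–(-0.53, -0.597727, 1.29467)  len=0.9264
  (v6,v2,v10) [+--] → (-0.53, -1.25282, -0.63958)–(-0.53, -0.597727, -1.29467)  len=0.9264

Chained into 1 loop(s):
  loop 1: 10 segments, perimeter = 8.8352
Total perimeter = 8.835


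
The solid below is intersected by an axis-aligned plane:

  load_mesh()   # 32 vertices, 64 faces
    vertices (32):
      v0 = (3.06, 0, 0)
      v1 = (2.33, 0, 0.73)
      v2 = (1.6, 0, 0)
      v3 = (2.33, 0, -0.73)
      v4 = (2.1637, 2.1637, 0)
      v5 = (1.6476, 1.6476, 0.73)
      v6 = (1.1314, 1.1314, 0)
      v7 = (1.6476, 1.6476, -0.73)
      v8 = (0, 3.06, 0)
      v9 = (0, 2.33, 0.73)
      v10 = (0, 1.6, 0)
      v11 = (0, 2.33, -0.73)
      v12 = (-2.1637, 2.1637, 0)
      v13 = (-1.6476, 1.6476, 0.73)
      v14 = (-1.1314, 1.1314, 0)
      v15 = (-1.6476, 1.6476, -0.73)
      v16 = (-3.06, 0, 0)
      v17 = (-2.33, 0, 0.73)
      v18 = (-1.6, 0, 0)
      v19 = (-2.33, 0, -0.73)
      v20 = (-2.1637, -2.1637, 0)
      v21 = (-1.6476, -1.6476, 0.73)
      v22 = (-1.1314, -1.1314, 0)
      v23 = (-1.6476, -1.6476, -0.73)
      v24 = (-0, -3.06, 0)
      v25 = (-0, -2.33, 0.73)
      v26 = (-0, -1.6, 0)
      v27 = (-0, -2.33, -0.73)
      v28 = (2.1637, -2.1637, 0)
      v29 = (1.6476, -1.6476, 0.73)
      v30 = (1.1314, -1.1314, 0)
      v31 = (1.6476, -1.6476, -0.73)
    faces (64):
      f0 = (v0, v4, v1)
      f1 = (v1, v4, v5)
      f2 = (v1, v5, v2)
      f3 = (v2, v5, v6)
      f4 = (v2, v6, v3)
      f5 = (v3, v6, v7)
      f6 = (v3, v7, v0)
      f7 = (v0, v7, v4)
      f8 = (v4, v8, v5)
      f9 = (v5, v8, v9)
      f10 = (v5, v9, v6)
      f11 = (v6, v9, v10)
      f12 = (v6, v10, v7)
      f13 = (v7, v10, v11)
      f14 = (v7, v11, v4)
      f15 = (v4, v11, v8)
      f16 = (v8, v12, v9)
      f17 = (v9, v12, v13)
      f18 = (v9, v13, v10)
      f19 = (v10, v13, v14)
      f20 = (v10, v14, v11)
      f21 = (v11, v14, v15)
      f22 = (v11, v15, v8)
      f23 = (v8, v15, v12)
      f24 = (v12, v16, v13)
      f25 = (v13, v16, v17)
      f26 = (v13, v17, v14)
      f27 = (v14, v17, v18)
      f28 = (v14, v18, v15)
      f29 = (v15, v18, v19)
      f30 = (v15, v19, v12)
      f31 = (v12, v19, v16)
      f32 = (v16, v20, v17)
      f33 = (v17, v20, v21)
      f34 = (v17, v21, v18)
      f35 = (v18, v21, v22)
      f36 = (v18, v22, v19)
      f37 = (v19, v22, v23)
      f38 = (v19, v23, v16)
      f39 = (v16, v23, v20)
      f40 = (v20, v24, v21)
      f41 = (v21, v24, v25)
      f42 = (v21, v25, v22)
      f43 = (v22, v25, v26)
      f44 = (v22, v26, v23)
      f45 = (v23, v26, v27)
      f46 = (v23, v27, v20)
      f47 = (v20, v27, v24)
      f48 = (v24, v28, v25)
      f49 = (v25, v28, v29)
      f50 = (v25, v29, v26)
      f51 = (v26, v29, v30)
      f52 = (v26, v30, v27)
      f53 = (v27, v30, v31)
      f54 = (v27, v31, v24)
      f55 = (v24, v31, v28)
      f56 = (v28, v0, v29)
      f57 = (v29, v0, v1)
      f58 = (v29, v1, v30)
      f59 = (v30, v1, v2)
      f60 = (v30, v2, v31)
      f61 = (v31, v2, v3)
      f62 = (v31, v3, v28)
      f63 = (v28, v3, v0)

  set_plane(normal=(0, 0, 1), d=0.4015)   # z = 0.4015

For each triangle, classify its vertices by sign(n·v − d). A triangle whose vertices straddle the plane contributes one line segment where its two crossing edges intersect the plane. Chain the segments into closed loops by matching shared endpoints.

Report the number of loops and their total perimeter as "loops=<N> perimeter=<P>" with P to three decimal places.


Straddling triangles (32 of 64):
  (v0,v4,v1) [--+] → (2.25516, 0.973665, 0.4015)–(2.6585, 0, 0.4015)  len=1.0539
  (v1,v4,v5) [+-+] → (2.25516, 0.973665, 0.4015)–(1.87984, 1.87984, 0.4015)  len=0.9808
  (v1,v5,v2) [++-] → (1.62618, 0.90618, 0.4015)–(2.0015, 0, 0.4015)  len=0.9808
  (v2,v5,v6) [-+-] → (1.62618, 0.90618, 0.4015)–(1.41531, 1.41531, 0.4015)  len=0.5511
  (v4,v8,v5) [--+] → (0.90618, 2.28318, 0.4015)–(1.87984, 1.87984, 0.4015)  len=1.0539
  (v5,v8,v9) [+-+] → (0.90618, 2.28318, 0.4015)–(0, 2.6585, 0.4015)  len=0.9808
  (v5,v9,v6) [++-] → (0.50913, 1.79063, 0.4015)–(1.41531, 1.41531, 0.4015)  len=0.9808
  (v6,v9,v10) [-+-] → (0.50913, 1.79063, 0.4015)–(0, 2.0015, 0.4015)  len=0.5511
  (v8,v12,v9) [--+] → (-0.973665, 2.25516, 0.4015)–(0, 2.6585, 0.4015)  len=1.0539
  (v9,v12,v13) [+-+] → (-0.973665, 2.25516, 0.4015)–(-1.87984, 1.87984, 0.4015)  len=0.9808
  (v9,v13,v10) [++-] → (-0.90618, 1.62618, 0.4015)–(0, 2.0015, 0.4015)  len=0.9808
  (v10,v13,v14) [-+-] → (-0.90618, 1.62618, 0.4015)–(-1.41531, 1.41531, 0.4015)  len=0.5511
  (v12,v16,v13) [--+] → (-2.28318, 0.90618, 0.4015)–(-1.87984, 1.87984, 0.4015)  len=1.0539
  (v13,v16,v17) [+-+] → (-2.28318, 0.90618, 0.4015)–(-2.6585, 0, 0.4015)  len=0.9808
  (v13,v17,v14) [++-] → (-1.79063, 0.50913, 0.4015)–(-1.41531, 1.41531, 0.4015)  len=0.9808
  (v14,v17,v18) [-+-] → (-1.79063, 0.50913, 0.4015)–(-2.0015, 0, 0.4015)  len=0.5511
  (v16,v20,v17) [--+] → (-2.25516, -0.973665, 0.4015)–(-2.6585, 0, 0.4015)  len=1.0539
  (v17,v20,v21) [+-+] → (-2.25516, -0.973665, 0.4015)–(-1.87984, -1.87984, 0.4015)  len=0.9808
  (v17,v21,v18) [++-] → (-1.62618, -0.90618, 0.4015)–(-2.0015, 0, 0.4015)  len=0.9808
  (v18,v21,v22) [-+-] → (-1.62618, -0.90618, 0.4015)–(-1.41531, -1.41531, 0.4015)  len=0.5511
  (v20,v24,v21) [--+] → (-0.90618, -2.28318, 0.4015)–(-1.87984, -1.87984, 0.4015)  len=1.0539
  (v21,v24,v25) [+-+] → (-0.90618, -2.28318, 0.4015)–(0, -2.6585, 0.4015)  len=0.9808
  (v21,v25,v22) [++-] → (-0.50913, -1.79063, 0.4015)–(-1.41531, -1.41531, 0.4015)  len=0.9808
  (v22,v25,v26) [-+-] → (-0.50913, -1.79063, 0.4015)–(0, -2.0015, 0.4015)  len=0.5511
  (v24,v28,v25) [--+] → (0.973665, -2.25516, 0.4015)–(0, -2.6585, 0.4015)  len=1.0539
  (v25,v28,v29) [+-+] → (0.973665, -2.25516, 0.4015)–(1.87984, -1.87984, 0.4015)  len=0.9808
  (v25,v29,v26) [++-] → (0.90618, -1.62618, 0.4015)–(0, -2.0015, 0.4015)  len=0.9808
  (v26,v29,v30) [-+-] → (0.90618, -1.62618, 0.4015)–(1.41531, -1.41531, 0.4015)  len=0.5511
  (v28,v0,v29) [--+] → (2.28318, -0.90618, 0.4015)–(1.87984, -1.87984, 0.4015)  len=1.0539
  (v29,v0,v1) [+-+] → (2.28318, -0.90618, 0.4015)–(2.6585, 0, 0.4015)  len=0.9808
  (v29,v1,v30) [++-] → (1.79063, -0.50913, 0.4015)–(1.41531, -1.41531, 0.4015)  len=0.9808
  (v30,v1,v2) [-+-] → (1.79063, -0.50913, 0.4015)–(2.0015, 0, 0.4015)  len=0.5511

Chained into 2 loop(s):
  loop 1: 16 segments, perimeter = 16.2778
  loop 2: 16 segments, perimeter = 12.2552
Total perimeter = 28.533

loops=2 perimeter=28.533


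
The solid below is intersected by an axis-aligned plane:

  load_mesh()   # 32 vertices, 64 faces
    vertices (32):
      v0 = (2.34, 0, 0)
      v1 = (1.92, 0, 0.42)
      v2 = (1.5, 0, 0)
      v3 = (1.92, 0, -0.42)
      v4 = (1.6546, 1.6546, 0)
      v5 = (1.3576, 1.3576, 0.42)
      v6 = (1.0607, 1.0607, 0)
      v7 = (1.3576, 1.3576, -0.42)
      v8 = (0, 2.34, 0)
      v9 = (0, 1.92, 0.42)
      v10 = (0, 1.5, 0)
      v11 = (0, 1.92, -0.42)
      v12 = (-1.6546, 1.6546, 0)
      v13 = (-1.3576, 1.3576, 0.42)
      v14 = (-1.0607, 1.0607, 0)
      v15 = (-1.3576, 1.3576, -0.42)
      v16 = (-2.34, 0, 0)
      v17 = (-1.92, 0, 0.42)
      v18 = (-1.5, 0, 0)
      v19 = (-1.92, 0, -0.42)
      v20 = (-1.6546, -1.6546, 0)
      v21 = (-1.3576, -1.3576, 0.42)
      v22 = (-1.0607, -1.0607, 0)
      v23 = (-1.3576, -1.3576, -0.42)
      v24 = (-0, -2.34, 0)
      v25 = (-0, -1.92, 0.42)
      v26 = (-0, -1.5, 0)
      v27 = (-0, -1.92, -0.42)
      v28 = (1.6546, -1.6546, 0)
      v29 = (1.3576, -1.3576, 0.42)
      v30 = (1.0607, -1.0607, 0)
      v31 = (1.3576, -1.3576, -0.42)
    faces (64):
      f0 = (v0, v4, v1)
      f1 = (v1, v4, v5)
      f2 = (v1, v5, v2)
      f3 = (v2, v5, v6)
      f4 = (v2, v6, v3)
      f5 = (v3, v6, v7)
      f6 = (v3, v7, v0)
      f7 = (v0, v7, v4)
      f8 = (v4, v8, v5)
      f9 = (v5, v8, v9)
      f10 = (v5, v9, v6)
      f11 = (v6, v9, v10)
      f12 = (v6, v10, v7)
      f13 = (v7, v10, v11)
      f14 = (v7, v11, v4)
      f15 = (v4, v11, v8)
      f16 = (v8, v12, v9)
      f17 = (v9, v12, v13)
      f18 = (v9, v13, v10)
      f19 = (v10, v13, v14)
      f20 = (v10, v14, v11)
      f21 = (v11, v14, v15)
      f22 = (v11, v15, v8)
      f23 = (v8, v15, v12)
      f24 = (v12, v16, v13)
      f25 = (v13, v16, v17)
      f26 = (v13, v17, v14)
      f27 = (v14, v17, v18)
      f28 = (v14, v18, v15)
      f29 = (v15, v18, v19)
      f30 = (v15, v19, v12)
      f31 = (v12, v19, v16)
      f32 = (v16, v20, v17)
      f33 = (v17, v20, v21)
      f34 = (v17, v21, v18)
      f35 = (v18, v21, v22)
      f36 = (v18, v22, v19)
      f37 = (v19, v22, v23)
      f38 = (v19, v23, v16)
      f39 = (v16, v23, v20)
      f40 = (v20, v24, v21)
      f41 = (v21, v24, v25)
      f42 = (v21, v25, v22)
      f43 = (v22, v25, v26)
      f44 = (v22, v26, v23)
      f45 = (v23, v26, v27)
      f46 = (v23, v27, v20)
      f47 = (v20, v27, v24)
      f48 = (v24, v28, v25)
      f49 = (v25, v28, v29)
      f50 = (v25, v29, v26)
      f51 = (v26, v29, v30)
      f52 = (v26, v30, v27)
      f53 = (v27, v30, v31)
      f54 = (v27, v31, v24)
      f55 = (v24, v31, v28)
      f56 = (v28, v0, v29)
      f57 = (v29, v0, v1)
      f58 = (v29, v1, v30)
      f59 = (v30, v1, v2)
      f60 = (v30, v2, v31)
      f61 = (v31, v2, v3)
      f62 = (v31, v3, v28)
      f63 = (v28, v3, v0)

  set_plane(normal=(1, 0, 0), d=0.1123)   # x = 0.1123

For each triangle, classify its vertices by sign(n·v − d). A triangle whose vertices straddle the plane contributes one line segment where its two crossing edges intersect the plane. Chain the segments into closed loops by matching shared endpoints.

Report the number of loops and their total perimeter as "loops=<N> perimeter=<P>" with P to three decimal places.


loops=2 perimeter=4.752

Straddling triangles (16 of 64):
  (v4,v8,v5) [+-+] → (0.1123, 2.29348, 0)–(0.1123, 2.25874, 0.0347422)  len=0.0491
  (v5,v8,v9) [+--] → (0.1123, 2.25874, 0.0347422)–(0.1123, 1.87348, 0.42)  len=0.5448
  (v5,v9,v6) [+-+] → (0.1123, 1.87348, 0.42)–(0.1123, 1.82902, 0.375533)  len=0.0629
  (v6,v9,v10) [+--] → (0.1123, 1.82902, 0.375533)–(0.1123, 1.45349, 0)  len=0.5311
  (v6,v10,v7) [+-+] → (0.1123, 1.45349, 0)–(0.1123, 1.48822, -0.0347422)  len=0.0491
  (v7,v10,v11) [+--] → (0.1123, 1.48822, -0.0347422)–(0.1123, 1.87348, -0.42)  len=0.5448
  (v7,v11,v4) [+-+] → (0.1123, 1.87348, -0.42)–(0.1123, 1.90199, -0.391494)  len=0.0403
  (v4,v11,v8) [+--] → (0.1123, 1.90199, -0.391494)–(0.1123, 2.29348, 0)  len=0.5537
  (v24,v28,v25) [-+-] → (0.1123, -2.29348, 0)–(0.1123, -1.90199, 0.391494)  len=0.5537
  (v25,v28,v29) [-++] → (0.1123, -1.90199, 0.391494)–(0.1123, -1.87348, 0.42)  len=0.0403
  (v25,v29,v26) [-+-] → (0.1123, -1.87348, 0.42)–(0.1123, -1.48822, 0.0347422)  len=0.5448
  (v26,v29,v30) [-++] → (0.1123, -1.48822, 0.0347422)–(0.1123, -1.45349, 0)  len=0.0491
  (v26,v30,v27) [-+-] → (0.1123, -1.45349, 0)–(0.1123, -1.82902, -0.375533)  len=0.5311
  (v27,v30,v31) [-++] → (0.1123, -1.82902, -0.375533)–(0.1123, -1.87348, -0.42)  len=0.0629
  (v27,v31,v24) [-+-] → (0.1123, -1.87348, -0.42)–(0.1123, -2.25874, -0.0347422)  len=0.5448
  (v24,v31,v28) [-++] → (0.1123, -2.25874, -0.0347422)–(0.1123, -2.29348, 0)  len=0.0491

Chained into 2 loop(s):
  loop 1: 8 segments, perimeter = 2.3759
  loop 2: 8 segments, perimeter = 2.3759
Total perimeter = 4.752


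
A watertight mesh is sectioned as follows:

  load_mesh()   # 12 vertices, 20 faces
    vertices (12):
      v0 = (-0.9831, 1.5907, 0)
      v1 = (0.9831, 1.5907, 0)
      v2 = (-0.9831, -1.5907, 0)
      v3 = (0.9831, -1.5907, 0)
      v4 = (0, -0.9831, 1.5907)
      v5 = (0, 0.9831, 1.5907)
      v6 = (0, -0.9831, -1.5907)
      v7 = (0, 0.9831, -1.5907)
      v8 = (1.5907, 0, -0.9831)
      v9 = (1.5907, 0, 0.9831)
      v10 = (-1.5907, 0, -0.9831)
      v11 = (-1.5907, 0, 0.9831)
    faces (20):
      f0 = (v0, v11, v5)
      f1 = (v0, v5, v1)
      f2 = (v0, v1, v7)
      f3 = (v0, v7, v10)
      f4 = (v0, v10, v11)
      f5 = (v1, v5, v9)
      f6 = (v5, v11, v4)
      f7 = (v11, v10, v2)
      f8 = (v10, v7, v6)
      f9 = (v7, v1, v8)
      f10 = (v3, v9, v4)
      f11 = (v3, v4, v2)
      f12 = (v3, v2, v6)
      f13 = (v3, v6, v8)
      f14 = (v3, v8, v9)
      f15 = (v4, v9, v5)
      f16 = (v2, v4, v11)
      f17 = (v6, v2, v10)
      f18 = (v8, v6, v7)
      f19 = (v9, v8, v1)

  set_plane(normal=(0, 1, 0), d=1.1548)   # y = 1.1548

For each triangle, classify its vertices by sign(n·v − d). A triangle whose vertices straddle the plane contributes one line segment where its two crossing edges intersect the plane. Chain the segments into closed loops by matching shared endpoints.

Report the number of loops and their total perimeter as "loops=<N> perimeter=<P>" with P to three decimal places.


loops=1 perimeter=7.120

Straddling triangles (8 of 20):
  (v0,v11,v5) [+--] → (-1.1496, 1.1548, 0.269399)–(-0.277812, 1.1548, 1.14119)  len=1.2329
  (v0,v5,v1) [+-+] → (-0.277812, 1.1548, 1.14119)–(0.277812, 1.1548, 1.14119)  len=0.5556
  (v0,v1,v7) [++-] → (0.277812, 1.1548, -1.14119)–(-0.277812, 1.1548, -1.14119)  len=0.5556
  (v0,v7,v10) [+--] → (-0.277812, 1.1548, -1.14119)–(-1.1496, 1.1548, -0.269399)  len=1.2329
  (v0,v10,v11) [+--] → (-1.1496, 1.1548, -0.269399)–(-1.1496, 1.1548, 0.269399)  len=0.5388
  (v1,v5,v9) [+--] → (0.277812, 1.1548, 1.14119)–(1.1496, 1.1548, 0.269399)  len=1.2329
  (v7,v1,v8) [-+-] → (0.277812, 1.1548, -1.14119)–(1.1496, 1.1548, -0.269399)  len=1.2329
  (v9,v8,v1) [--+] → (1.1496, 1.1548, -0.269399)–(1.1496, 1.1548, 0.269399)  len=0.5388

Chained into 1 loop(s):
  loop 1: 8 segments, perimeter = 7.1204
Total perimeter = 7.120


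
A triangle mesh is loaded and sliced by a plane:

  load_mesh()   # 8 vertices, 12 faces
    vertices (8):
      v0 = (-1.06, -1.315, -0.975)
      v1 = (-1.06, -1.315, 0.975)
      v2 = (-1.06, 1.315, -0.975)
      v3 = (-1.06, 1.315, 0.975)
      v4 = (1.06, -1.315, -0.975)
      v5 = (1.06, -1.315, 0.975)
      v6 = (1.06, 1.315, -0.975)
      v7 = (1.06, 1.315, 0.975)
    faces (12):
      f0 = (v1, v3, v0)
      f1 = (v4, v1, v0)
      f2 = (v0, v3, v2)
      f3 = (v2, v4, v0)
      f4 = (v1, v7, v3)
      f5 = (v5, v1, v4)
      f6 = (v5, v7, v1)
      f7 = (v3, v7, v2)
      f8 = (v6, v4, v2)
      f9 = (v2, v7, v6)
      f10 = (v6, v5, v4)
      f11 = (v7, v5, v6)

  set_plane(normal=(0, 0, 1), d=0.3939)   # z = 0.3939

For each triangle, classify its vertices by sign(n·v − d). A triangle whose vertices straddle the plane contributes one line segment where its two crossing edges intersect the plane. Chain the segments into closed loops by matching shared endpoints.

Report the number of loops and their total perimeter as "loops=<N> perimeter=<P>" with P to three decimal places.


loops=1 perimeter=9.500

Straddling triangles (8 of 12):
  (v1,v3,v0) [++-] → (-1.06, 0.53126, 0.3939)–(-1.06, -1.315, 0.3939)  len=1.8463
  (v4,v1,v0) [-+-] → (-0.42824, -1.315, 0.3939)–(-1.06, -1.315, 0.3939)  len=0.6318
  (v0,v3,v2) [-+-] → (-1.06, 0.53126, 0.3939)–(-1.06, 1.315, 0.3939)  len=0.7837
  (v5,v1,v4) [++-] → (-0.42824, -1.315, 0.3939)–(1.06, -1.315, 0.3939)  len=1.4882
  (v3,v7,v2) [++-] → (0.42824, 1.315, 0.3939)–(-1.06, 1.315, 0.3939)  len=1.4882
  (v2,v7,v6) [-+-] → (0.42824, 1.315, 0.3939)–(1.06, 1.315, 0.3939)  len=0.6318
  (v6,v5,v4) [-+-] → (1.06, -0.53126, 0.3939)–(1.06, -1.315, 0.3939)  len=0.7837
  (v7,v5,v6) [++-] → (1.06, -0.53126, 0.3939)–(1.06, 1.315, 0.3939)  len=1.8463

Chained into 1 loop(s):
  loop 1: 8 segments, perimeter = 9.5000
Total perimeter = 9.500


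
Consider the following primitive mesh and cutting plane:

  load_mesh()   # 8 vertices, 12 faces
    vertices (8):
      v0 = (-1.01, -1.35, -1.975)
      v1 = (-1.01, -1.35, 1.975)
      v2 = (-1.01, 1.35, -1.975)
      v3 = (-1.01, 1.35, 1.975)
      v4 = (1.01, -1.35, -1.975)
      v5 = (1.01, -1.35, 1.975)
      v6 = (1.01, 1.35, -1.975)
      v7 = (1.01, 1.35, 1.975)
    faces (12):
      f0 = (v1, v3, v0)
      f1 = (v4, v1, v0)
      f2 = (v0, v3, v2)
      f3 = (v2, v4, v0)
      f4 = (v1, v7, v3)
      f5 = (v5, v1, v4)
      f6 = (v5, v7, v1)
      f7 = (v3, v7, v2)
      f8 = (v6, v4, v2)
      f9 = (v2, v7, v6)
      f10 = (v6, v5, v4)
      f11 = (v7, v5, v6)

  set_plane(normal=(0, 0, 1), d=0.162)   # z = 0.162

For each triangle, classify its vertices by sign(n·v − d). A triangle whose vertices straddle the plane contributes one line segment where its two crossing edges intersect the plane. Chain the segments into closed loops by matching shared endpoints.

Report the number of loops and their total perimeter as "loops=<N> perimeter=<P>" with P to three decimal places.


Straddling triangles (8 of 12):
  (v1,v3,v0) [++-] → (-1.01, 0.110734, 0.162)–(-1.01, -1.35, 0.162)  len=1.4607
  (v4,v1,v0) [-+-] → (-0.0828456, -1.35, 0.162)–(-1.01, -1.35, 0.162)  len=0.9272
  (v0,v3,v2) [-+-] → (-1.01, 0.110734, 0.162)–(-1.01, 1.35, 0.162)  len=1.2393
  (v5,v1,v4) [++-] → (-0.0828456, -1.35, 0.162)–(1.01, -1.35, 0.162)  len=1.0928
  (v3,v7,v2) [++-] → (0.0828456, 1.35, 0.162)–(-1.01, 1.35, 0.162)  len=1.0928
  (v2,v7,v6) [-+-] → (0.0828456, 1.35, 0.162)–(1.01, 1.35, 0.162)  len=0.9272
  (v6,v5,v4) [-+-] → (1.01, -0.110734, 0.162)–(1.01, -1.35, 0.162)  len=1.2393
  (v7,v5,v6) [++-] → (1.01, -0.110734, 0.162)–(1.01, 1.35, 0.162)  len=1.4607

Chained into 1 loop(s):
  loop 1: 8 segments, perimeter = 9.4400
Total perimeter = 9.440

loops=1 perimeter=9.440


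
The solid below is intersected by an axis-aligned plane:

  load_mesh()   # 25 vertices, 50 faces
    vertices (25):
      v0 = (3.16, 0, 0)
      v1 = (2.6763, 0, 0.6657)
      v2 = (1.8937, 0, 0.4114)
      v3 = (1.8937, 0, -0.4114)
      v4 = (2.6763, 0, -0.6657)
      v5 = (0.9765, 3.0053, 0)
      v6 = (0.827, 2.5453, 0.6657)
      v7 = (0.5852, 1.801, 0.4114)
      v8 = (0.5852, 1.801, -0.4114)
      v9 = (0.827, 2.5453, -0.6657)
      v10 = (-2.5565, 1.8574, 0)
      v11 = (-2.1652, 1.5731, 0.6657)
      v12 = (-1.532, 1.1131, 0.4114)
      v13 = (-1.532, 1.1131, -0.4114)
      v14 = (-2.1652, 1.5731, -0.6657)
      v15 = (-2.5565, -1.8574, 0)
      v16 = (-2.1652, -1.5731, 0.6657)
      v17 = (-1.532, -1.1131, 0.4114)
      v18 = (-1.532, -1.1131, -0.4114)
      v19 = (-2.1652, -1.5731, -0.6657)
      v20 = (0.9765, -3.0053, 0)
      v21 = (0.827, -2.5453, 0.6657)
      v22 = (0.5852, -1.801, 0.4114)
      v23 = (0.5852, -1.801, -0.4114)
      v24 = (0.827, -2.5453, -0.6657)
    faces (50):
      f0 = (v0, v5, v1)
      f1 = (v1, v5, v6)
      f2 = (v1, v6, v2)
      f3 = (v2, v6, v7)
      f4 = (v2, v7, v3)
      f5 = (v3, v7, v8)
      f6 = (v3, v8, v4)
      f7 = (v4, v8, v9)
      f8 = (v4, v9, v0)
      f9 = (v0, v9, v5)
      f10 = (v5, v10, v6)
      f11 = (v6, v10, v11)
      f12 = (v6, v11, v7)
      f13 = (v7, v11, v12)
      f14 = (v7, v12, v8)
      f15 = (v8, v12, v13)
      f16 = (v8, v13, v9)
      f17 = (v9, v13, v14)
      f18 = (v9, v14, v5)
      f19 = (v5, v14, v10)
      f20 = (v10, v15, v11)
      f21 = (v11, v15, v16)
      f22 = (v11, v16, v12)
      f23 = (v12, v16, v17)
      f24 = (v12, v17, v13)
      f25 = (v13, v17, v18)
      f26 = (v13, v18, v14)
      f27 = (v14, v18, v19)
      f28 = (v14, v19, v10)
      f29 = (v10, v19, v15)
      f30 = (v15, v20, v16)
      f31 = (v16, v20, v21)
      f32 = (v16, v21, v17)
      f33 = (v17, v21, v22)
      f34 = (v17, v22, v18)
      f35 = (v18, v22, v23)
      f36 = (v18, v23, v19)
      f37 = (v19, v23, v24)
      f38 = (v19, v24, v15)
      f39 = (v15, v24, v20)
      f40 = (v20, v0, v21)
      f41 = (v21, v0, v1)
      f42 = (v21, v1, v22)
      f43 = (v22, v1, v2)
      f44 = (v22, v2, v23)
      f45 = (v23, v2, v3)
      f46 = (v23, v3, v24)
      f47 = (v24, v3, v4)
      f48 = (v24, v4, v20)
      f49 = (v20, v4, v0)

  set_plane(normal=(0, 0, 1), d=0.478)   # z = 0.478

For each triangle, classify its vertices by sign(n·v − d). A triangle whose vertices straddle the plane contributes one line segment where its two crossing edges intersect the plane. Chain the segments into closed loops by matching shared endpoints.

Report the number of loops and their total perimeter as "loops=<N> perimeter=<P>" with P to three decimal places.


loops=2 perimeter=28.868

Straddling triangles (20 of 50):
  (v0,v5,v1) [--+] → (2.19703, 0.847371, 0.478)–(2.81268, 0, 0.478)  len=1.0474
  (v1,v5,v6) [+-+] → (2.19703, 0.847371, 0.478)–(0.869153, 2.675, 0.478)  len=2.2591
  (v1,v6,v2) [++-] → (1.61434, 0.666602, 0.478)–(2.09866, 0, 0.478)  len=0.8240
  (v2,v6,v7) [-+-] → (1.61434, 0.666602, 0.478)–(0.648526, 1.99593, 0.478)  len=1.6431
  (v5,v10,v6) [--+] → (-0.127008, 2.35134, 0.478)–(0.869153, 2.675, 0.478)  len=1.0474
  (v6,v10,v11) [+-+] → (-0.127008, 2.35134, 0.478)–(-2.27553, 1.65326, 0.478)  len=2.2591
  (v6,v11,v7) [++-] → (-0.135117, 1.74131, 0.478)–(0.648526, 1.99593, 0.478)  len=0.8240
  (v7,v11,v12) [-+-] → (-0.135117, 1.74131, 0.478)–(-1.69783, 1.23357, 0.478)  len=1.6431
  (v10,v15,v11) [--+] → (-2.27553, 0.60584, 0.478)–(-2.27553, 1.65326, 0.478)  len=1.0474
  (v11,v15,v16) [+-+] → (-2.27553, 0.60584, 0.478)–(-2.27553, -1.65326, 0.478)  len=2.2591
  (v11,v16,v12) [++-] → (-1.69783, 0.409597, 0.478)–(-1.69783, 1.23357, 0.478)  len=0.8240
  (v12,v16,v17) [-+-] → (-1.69783, 0.409597, 0.478)–(-1.69783, -1.23357, 0.478)  len=1.6432
  (v15,v20,v16) [--+] → (-1.27937, -1.97692, 0.478)–(-2.27553, -1.65326, 0.478)  len=1.0474
  (v16,v20,v21) [+-+] → (-1.27937, -1.97692, 0.478)–(0.869153, -2.675, 0.478)  len=2.2591
  (v16,v21,v17) [++-] → (-0.914189, -1.48819, 0.478)–(-1.69783, -1.23357, 0.478)  len=0.8240
  (v17,v21,v22) [-+-] → (-0.914189, -1.48819, 0.478)–(0.648526, -1.99593, 0.478)  len=1.6431
  (v20,v0,v21) [--+] → (1.48481, -1.82763, 0.478)–(0.869153, -2.675, 0.478)  len=1.0474
  (v21,v0,v1) [+-+] → (1.48481, -1.82763, 0.478)–(2.81268, 0, 0.478)  len=2.2591
  (v21,v1,v22) [++-] → (1.13285, -1.32933, 0.478)–(0.648526, -1.99593, 0.478)  len=0.8240
  (v22,v1,v2) [-+-] → (1.13285, -1.32933, 0.478)–(2.09866, 0, 0.478)  len=1.6431

Chained into 2 loop(s):
  loop 1: 10 segments, perimeter = 16.5325
  loop 2: 10 segments, perimeter = 12.3356
Total perimeter = 28.868


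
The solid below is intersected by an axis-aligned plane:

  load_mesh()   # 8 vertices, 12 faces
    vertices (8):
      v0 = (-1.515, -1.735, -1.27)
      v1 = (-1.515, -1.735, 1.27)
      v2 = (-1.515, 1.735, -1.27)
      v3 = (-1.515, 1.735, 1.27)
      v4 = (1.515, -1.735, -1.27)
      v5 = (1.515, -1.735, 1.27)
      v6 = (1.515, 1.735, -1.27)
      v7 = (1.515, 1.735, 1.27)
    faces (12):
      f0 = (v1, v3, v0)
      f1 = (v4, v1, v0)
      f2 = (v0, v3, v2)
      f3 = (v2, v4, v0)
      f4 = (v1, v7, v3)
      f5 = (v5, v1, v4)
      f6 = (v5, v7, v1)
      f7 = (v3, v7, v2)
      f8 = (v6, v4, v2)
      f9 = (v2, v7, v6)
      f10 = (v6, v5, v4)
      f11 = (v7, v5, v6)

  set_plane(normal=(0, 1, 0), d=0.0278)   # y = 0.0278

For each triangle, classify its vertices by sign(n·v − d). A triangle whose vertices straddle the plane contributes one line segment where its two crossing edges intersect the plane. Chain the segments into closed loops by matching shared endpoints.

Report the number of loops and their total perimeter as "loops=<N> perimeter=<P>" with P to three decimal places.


loops=1 perimeter=11.140

Straddling triangles (8 of 12):
  (v1,v3,v0) [-+-] → (-1.515, 0.0278, 1.27)–(-1.515, 0.0278, 0.0203493)  len=1.2497
  (v0,v3,v2) [-++] → (-1.515, 0.0278, 0.0203493)–(-1.515, 0.0278, -1.27)  len=1.2903
  (v2,v4,v0) [+--] → (-0.0242749, 0.0278, -1.27)–(-1.515, 0.0278, -1.27)  len=1.4907
  (v1,v7,v3) [-++] → (0.0242749, 0.0278, 1.27)–(-1.515, 0.0278, 1.27)  len=1.5393
  (v5,v7,v1) [-+-] → (1.515, 0.0278, 1.27)–(0.0242749, 0.0278, 1.27)  len=1.4907
  (v6,v4,v2) [+-+] → (1.515, 0.0278, -1.27)–(-0.0242749, 0.0278, -1.27)  len=1.5393
  (v6,v5,v4) [+--] → (1.515, 0.0278, -0.0203493)–(1.515, 0.0278, -1.27)  len=1.2497
  (v7,v5,v6) [+-+] → (1.515, 0.0278, 1.27)–(1.515, 0.0278, -0.0203493)  len=1.2903

Chained into 1 loop(s):
  loop 1: 8 segments, perimeter = 11.1400
Total perimeter = 11.140


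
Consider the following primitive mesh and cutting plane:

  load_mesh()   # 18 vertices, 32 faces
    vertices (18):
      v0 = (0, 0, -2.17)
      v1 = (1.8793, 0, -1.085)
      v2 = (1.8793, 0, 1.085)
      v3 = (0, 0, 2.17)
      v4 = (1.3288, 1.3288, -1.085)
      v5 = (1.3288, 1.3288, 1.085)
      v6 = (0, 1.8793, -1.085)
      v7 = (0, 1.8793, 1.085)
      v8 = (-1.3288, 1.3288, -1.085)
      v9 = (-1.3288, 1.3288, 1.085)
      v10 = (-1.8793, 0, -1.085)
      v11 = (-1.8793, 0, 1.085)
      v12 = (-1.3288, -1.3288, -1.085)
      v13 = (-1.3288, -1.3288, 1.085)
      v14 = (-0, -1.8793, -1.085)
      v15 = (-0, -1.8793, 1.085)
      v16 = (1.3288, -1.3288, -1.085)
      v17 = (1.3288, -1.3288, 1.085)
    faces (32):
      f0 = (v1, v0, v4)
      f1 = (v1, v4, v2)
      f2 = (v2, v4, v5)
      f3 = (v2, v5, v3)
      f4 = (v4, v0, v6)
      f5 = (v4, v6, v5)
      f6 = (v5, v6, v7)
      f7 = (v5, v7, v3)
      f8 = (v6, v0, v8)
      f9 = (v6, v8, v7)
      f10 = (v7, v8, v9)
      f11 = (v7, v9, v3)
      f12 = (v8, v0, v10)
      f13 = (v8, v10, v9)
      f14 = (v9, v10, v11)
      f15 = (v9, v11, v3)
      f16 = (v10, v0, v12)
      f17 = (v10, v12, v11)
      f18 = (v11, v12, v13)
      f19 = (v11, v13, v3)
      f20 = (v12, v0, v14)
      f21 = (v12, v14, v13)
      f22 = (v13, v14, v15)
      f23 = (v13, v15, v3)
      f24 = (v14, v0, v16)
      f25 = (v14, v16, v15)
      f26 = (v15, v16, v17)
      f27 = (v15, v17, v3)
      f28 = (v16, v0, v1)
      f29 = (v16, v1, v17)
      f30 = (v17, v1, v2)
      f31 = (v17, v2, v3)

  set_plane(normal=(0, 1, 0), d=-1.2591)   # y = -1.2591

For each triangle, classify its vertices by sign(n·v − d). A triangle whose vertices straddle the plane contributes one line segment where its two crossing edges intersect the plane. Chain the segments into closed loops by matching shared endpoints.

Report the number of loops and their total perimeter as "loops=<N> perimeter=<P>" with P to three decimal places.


loops=1 perimeter=9.974

Straddling triangles (12 of 32):
  (v10,v0,v12) [++-] → (-1.2591, -1.2591, -1.14191)–(-1.35768, -1.2591, -1.085)  len=0.1138
  (v10,v12,v11) [+-+] → (-1.35768, -1.2591, -1.085)–(-1.35768, -1.2591, -0.971176)  len=0.1138
  (v11,v12,v13) [+--] → (-1.35768, -1.2591, -0.971176)–(-1.35768, -1.2591, 1.085)  len=2.0562
  (v11,v13,v3) [+-+] → (-1.35768, -1.2591, 1.085)–(-1.2591, -1.2591, 1.14191)  len=0.1138
  (v12,v0,v14) [-+-] → (-1.2591, -1.2591, -1.14191)–(0, -1.2591, -1.44307)  len=1.2946
  (v13,v15,v3) [--+] → (0, -1.2591, 1.44307)–(-1.2591, -1.2591, 1.14191)  len=1.2946
  (v14,v0,v16) [-+-] → (0, -1.2591, -1.44307)–(1.2591, -1.2591, -1.14191)  len=1.2946
  (v15,v17,v3) [--+] → (1.2591, -1.2591, 1.14191)–(0, -1.2591, 1.44307)  len=1.2946
  (v16,v0,v1) [-++] → (1.2591, -1.2591, -1.14191)–(1.35768, -1.2591, -1.085)  len=0.1138
  (v16,v1,v17) [-+-] → (1.35768, -1.2591, -1.085)–(1.35768, -1.2591, 0.971176)  len=2.0562
  (v17,v1,v2) [-++] → (1.35768, -1.2591, 0.971176)–(1.35768, -1.2591, 1.085)  len=0.1138
  (v17,v2,v3) [-++] → (1.35768, -1.2591, 1.085)–(1.2591, -1.2591, 1.14191)  len=0.1138

Chained into 1 loop(s):
  loop 1: 12 segments, perimeter = 9.9738
Total perimeter = 9.974


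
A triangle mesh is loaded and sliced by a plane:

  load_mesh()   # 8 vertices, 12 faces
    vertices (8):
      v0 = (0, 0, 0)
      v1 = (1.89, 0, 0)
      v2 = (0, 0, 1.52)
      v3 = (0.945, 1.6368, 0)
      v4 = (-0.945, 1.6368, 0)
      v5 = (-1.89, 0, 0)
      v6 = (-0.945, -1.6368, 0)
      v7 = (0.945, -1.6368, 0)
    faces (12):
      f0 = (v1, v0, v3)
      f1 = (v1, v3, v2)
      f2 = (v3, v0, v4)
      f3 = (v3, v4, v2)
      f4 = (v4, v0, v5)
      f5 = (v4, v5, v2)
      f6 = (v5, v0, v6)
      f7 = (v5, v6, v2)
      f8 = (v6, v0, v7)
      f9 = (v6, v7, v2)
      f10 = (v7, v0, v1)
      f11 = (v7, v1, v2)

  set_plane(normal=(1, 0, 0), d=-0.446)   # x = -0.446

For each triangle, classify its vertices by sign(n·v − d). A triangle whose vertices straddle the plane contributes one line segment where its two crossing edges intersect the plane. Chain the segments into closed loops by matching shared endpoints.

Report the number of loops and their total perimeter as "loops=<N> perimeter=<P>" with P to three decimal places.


Straddling triangles (8 of 12):
  (v3,v0,v4) [++-] → (-0.446, 0.7725, 0)–(-0.446, 1.6368, 0)  len=0.8643
  (v3,v4,v2) [+-+] → (-0.446, 1.6368, 0)–(-0.446, 0.7725, 0.802624)  len=1.1795
  (v4,v0,v5) [-+-] → (-0.446, 0.7725, 0)–(-0.446, 0, 0)  len=0.7725
  (v4,v5,v2) [--+] → (-0.446, 0, 1.16131)–(-0.446, 0.7725, 0.802624)  len=0.8517
  (v5,v0,v6) [-+-] → (-0.446, 0, 0)–(-0.446, -0.7725, 0)  len=0.7725
  (v5,v6,v2) [--+] → (-0.446, -0.7725, 0.802624)–(-0.446, 0, 1.16131)  len=0.8517
  (v6,v0,v7) [-++] → (-0.446, -0.7725, 0)–(-0.446, -1.6368, 0)  len=0.8643
  (v6,v7,v2) [-++] → (-0.446, -1.6368, 0)–(-0.446, -0.7725, 0.802624)  len=1.1795

Chained into 1 loop(s):
  loop 1: 8 segments, perimeter = 7.3360
Total perimeter = 7.336

loops=1 perimeter=7.336


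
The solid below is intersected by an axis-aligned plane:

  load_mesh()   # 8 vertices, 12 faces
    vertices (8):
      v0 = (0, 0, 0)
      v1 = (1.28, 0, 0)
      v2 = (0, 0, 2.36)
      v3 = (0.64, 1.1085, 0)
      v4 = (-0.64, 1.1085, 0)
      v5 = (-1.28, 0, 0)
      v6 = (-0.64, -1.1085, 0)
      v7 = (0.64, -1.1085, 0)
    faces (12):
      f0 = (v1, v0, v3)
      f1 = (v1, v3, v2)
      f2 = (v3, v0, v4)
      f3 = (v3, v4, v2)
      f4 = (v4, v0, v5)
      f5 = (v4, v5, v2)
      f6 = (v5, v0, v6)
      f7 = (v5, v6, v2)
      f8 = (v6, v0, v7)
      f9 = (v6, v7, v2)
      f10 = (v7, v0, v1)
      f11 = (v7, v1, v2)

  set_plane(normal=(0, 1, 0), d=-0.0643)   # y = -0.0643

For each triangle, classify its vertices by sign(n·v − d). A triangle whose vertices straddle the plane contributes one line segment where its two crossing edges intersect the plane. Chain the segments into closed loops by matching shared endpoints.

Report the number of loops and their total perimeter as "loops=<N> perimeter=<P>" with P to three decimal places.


loops=1 perimeter=7.618

Straddling triangles (6 of 12):
  (v5,v0,v6) [++-] → (-0.037124, -0.0643, 0)–(-1.24288, -0.0643, 0)  len=1.2058
  (v5,v6,v2) [+-+] → (-1.24288, -0.0643, 0)–(-0.037124, -0.0643, 2.22311)  len=2.5290
  (v6,v0,v7) [-+-] → (-0.037124, -0.0643, 0)–(0.037124, -0.0643, 0)  len=0.0742
  (v6,v7,v2) [--+] → (0.037124, -0.0643, 2.22311)–(-0.037124, -0.0643, 2.22311)  len=0.0742
  (v7,v0,v1) [-++] → (0.037124, -0.0643, 0)–(1.24288, -0.0643, 0)  len=1.2058
  (v7,v1,v2) [-++] → (1.24288, -0.0643, 0)–(0.037124, -0.0643, 2.22311)  len=2.5290

Chained into 1 loop(s):
  loop 1: 6 segments, perimeter = 7.6181
Total perimeter = 7.618


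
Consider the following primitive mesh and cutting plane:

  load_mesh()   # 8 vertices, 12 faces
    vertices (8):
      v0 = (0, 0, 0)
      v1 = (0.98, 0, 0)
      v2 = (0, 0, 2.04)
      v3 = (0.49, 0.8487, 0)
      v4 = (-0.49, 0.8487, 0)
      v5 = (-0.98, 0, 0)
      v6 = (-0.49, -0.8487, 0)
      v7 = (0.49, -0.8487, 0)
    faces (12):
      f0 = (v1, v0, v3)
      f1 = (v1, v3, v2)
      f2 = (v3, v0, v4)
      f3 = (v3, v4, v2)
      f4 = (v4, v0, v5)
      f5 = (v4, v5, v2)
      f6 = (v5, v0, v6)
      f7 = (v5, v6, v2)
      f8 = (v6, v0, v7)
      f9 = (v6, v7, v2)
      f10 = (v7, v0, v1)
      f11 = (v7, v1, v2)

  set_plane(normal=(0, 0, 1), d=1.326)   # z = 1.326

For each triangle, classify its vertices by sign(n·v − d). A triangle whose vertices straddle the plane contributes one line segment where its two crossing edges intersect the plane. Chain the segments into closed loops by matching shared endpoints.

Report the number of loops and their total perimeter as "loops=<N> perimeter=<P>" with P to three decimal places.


loops=1 perimeter=2.058

Straddling triangles (6 of 12):
  (v1,v3,v2) [--+] → (0.1715, 0.297045, 1.326)–(0.343, 0, 1.326)  len=0.3430
  (v3,v4,v2) [--+] → (-0.1715, 0.297045, 1.326)–(0.1715, 0.297045, 1.326)  len=0.3430
  (v4,v5,v2) [--+] → (-0.343, 0, 1.326)–(-0.1715, 0.297045, 1.326)  len=0.3430
  (v5,v6,v2) [--+] → (-0.1715, -0.297045, 1.326)–(-0.343, 0, 1.326)  len=0.3430
  (v6,v7,v2) [--+] → (0.1715, -0.297045, 1.326)–(-0.1715, -0.297045, 1.326)  len=0.3430
  (v7,v1,v2) [--+] → (0.343, 0, 1.326)–(0.1715, -0.297045, 1.326)  len=0.3430

Chained into 1 loop(s):
  loop 1: 6 segments, perimeter = 2.0580
Total perimeter = 2.058


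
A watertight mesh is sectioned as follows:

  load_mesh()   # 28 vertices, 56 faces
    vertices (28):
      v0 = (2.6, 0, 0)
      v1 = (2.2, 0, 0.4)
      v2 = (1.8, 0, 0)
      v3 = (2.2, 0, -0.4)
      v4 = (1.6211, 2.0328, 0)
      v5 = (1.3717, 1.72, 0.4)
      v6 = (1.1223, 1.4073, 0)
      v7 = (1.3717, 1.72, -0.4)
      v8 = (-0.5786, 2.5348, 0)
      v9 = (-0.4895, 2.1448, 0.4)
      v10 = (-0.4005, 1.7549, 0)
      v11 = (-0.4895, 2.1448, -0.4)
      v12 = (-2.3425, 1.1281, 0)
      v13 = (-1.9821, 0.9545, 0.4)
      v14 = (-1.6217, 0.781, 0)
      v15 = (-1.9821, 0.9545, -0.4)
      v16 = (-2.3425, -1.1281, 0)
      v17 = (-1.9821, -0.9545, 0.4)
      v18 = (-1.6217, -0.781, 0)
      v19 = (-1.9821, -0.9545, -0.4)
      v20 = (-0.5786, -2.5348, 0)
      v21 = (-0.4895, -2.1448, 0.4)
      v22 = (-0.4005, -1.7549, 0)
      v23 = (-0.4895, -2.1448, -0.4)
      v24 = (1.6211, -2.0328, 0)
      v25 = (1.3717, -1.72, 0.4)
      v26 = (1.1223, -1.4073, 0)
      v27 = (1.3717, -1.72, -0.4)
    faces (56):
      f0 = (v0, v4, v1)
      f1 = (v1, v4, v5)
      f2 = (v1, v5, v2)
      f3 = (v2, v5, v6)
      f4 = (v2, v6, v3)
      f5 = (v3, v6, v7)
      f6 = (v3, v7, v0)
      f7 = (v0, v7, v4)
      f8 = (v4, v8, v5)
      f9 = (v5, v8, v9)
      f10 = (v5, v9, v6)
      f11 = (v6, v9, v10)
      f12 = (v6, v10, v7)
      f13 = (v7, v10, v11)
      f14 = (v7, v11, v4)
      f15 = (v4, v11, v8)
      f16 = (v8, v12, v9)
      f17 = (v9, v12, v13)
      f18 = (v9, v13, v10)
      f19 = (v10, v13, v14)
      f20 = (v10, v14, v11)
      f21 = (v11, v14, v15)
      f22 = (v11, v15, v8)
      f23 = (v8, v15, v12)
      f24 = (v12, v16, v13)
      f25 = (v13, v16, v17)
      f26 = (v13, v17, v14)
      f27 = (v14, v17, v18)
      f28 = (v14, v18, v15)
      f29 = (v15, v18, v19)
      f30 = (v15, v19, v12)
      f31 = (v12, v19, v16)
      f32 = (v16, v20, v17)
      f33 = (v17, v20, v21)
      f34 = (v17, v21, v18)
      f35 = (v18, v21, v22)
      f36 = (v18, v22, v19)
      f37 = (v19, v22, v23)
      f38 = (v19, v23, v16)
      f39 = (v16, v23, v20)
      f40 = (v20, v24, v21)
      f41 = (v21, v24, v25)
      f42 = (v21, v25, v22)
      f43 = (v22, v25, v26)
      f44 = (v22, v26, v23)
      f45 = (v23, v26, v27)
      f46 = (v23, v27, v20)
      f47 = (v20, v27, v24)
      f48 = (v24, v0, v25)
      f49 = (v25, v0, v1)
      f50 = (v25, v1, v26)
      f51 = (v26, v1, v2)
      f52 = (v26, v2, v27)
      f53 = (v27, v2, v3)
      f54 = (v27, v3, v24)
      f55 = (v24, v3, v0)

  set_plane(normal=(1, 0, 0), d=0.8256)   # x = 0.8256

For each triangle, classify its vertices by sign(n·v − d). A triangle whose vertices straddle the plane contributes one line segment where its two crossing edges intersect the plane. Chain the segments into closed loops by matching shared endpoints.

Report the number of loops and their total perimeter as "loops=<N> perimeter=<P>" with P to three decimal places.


loops=2 perimeter=4.357

Straddling triangles (16 of 56):
  (v4,v8,v5) [+-+] → (0.8256, 2.21434, 0)–(0.8256, 1.94815, 0.287997)  len=0.3922
  (v5,v8,v9) [+--] → (0.8256, 1.94815, 0.287997)–(0.8256, 1.84464, 0.4)  len=0.1525
  (v5,v9,v6) [+-+] → (0.8256, 1.84464, 0.4)–(0.8256, 1.54306, 0.073632)  len=0.4444
  (v6,v9,v10) [+--] → (0.8256, 1.54306, 0.073632)–(0.8256, 1.47503, 0)  len=0.1003
  (v6,v10,v7) [+-+] → (0.8256, 1.47503, 0)–(0.8256, 1.73075, -0.276741)  len=0.3768
  (v7,v10,v11) [+--] → (0.8256, 1.73075, -0.276741)–(0.8256, 1.84464, -0.4)  len=0.1678
  (v7,v11,v4) [+-+] → (0.8256, 1.84464, -0.4)–(0.8256, 2.07501, -0.150763)  len=0.3394
  (v4,v11,v8) [+--] → (0.8256, 2.07501, -0.150763)–(0.8256, 2.21434, 0)  len=0.2053
  (v20,v24,v21) [-+-] → (0.8256, -2.21434, 0)–(0.8256, -2.07501, 0.150763)  len=0.2053
  (v21,v24,v25) [-++] → (0.8256, -2.07501, 0.150763)–(0.8256, -1.84464, 0.4)  len=0.3394
  (v21,v25,v22) [-+-] → (0.8256, -1.84464, 0.4)–(0.8256, -1.73075, 0.276741)  len=0.1678
  (v22,v25,v26) [-++] → (0.8256, -1.73075, 0.276741)–(0.8256, -1.47503, 0)  len=0.3768
  (v22,v26,v23) [-+-] → (0.8256, -1.47503, 0)–(0.8256, -1.54306, -0.073632)  len=0.1003
  (v23,v26,v27) [-++] → (0.8256, -1.54306, -0.073632)–(0.8256, -1.84464, -0.4)  len=0.4444
  (v23,v27,v20) [-+-] → (0.8256, -1.84464, -0.4)–(0.8256, -1.94815, -0.287997)  len=0.1525
  (v20,v27,v24) [-++] → (0.8256, -1.94815, -0.287997)–(0.8256, -2.21434, 0)  len=0.3922

Chained into 2 loop(s):
  loop 1: 8 segments, perimeter = 2.1786
  loop 2: 8 segments, perimeter = 2.1786
Total perimeter = 4.357
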